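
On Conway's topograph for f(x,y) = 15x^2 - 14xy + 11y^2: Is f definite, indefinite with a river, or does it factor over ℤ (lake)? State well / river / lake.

D = b²−4ac = (-14)² − 4·15·11 = -464
D < 0 ⇒ definite ⇒ every region one sign ⇒ single well

well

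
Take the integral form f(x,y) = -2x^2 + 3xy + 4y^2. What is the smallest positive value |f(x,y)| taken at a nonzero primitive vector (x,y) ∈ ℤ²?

river: ρ → (4,5,-1)
river: ρ → (-1,5,4)
river: ρ → (4,3,-2)
river: ρ → (-2,5,2)
river: ρ → (2,3,-4)
river: ρ → (-4,5,1)
river: ρ → (1,5,-4)
river: ρ → (-4,3,2)
river: ρ → (2,5,-2)
river: ρ → (-2,3,4)
closes: descent 0, river 10
min |a| on river = 1

1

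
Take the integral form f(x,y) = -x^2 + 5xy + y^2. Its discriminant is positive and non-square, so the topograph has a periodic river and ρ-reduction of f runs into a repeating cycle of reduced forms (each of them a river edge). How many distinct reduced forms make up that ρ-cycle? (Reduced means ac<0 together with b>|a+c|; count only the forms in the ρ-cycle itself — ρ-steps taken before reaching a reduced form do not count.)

D = 29, ⌊√D⌋ = 5
river: ρ → (1,5,-1)
river: ρ → (-1,5,1)
ρ-cycle length = 2 (tail of 0 descent steps not counted)

2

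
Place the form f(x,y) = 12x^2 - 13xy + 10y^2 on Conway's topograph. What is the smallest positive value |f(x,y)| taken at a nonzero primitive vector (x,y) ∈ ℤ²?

translate: b→11 (≡-13 mod 24), so (12,-13,10)→(12,11,9)
flip: (12,11,9)→(9,-11,12)
translate: b→7 (≡-11 mod 18), so (9,-11,12)→(9,7,10)
reduced (well bottom): (9,7,10) with a≤c, −a<b≤a
well minimum = a = 9

9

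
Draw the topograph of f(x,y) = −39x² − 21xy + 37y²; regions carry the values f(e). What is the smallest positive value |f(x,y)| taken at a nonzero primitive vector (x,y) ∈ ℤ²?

descent: ρ → (37,21,-39)  [lands on river]
river: ρ → (-39,57,19)
river: ρ → (19,57,-39)
river: ρ → (-39,21,37)
river: ρ → (37,53,-23)
river: ρ → (-23,39,51)
river: ρ → (51,63,-11)
river: ρ → (-11,69,33)
river: ρ → (33,63,-17)
river: ρ → (-17,73,13)
river: ρ → (13,57,-57)
river: ρ → (-57,57,13)
river: ρ → (13,73,-17)
river: ρ → (-17,63,33)
river: ρ → (33,69,-11)
river: ρ → (-11,63,51)
river: ρ → (51,39,-23)
river: ρ → (-23,53,37)
closes: descent 1, river 18
min |a| on river = 11

11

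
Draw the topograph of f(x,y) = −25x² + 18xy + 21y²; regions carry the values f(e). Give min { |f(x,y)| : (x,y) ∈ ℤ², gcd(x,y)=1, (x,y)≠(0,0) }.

river: ρ → (21,24,-22)
river: ρ → (-22,20,23)
river: ρ → (23,26,-19)
river: ρ → (-19,12,30)
river: ρ → (30,48,-1)
river: ρ → (-1,48,30)
river: ρ → (30,12,-19)
river: ρ → (-19,26,23)
river: ρ → (23,20,-22)
river: ρ → (-22,24,21)
river: ρ → (21,18,-25)
river: ρ → (-25,32,14)
river: ρ → (14,24,-33)
river: ρ → (-33,42,5)
river: ρ → (5,48,-6)
river: ρ → (-6,48,5)
river: ρ → (5,42,-33)
river: ρ → (-33,24,14)
river: ρ → (14,32,-25)
river: ρ → (-25,18,21)
closes: descent 0, river 20
min |a| on river = 1

1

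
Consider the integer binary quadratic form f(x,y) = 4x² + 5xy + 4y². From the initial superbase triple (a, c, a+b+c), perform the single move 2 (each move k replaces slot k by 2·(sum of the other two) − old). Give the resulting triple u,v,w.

start (4,4,13) = (f(1,0),f(0,1),f(1,1))
replace slot 2: 2·(4+13) − 4 = 30 → (4,30,13)

4,30,13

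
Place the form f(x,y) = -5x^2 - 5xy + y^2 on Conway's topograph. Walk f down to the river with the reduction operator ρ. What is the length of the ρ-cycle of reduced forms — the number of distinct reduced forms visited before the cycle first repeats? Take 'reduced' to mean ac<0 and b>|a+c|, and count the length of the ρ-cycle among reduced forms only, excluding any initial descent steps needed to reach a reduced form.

D = 45, ⌊√D⌋ = 6
descent: ρ → (1,5,-5)  [lands on river]
river: ρ → (-5,5,1)
ρ-cycle length = 2 (tail of 1 descent step not counted)

2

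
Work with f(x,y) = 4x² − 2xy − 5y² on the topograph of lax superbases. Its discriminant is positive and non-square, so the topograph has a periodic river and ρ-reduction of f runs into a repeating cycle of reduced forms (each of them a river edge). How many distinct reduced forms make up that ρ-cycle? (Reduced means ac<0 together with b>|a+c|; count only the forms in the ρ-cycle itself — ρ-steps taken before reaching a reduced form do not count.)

D = 84, ⌊√D⌋ = 9
descent: ρ → (-5,2,4)  [lands on river]
river: ρ → (4,6,-3)
river: ρ → (-3,6,4)
river: ρ → (4,2,-5)
river: ρ → (-5,8,1)
river: ρ → (1,8,-5)
ρ-cycle length = 6 (tail of 1 descent step not counted)

6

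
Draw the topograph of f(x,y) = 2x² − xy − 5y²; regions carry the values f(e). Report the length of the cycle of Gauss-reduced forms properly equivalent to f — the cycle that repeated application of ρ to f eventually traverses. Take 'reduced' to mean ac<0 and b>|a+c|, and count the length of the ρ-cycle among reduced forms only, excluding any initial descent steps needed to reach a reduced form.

D = 41, ⌊√D⌋ = 6
descent: ρ → (-5,1,2)
descent: ρ → (2,3,-4)  [lands on river]
river: ρ → (-4,5,1)
river: ρ → (1,5,-4)
river: ρ → (-4,3,2)
river: ρ → (2,5,-2)
river: ρ → (-2,3,4)
river: ρ → (4,5,-1)
river: ρ → (-1,5,4)
river: ρ → (4,3,-2)
river: ρ → (-2,5,2)
ρ-cycle length = 10 (tail of 2 descent steps not counted)

10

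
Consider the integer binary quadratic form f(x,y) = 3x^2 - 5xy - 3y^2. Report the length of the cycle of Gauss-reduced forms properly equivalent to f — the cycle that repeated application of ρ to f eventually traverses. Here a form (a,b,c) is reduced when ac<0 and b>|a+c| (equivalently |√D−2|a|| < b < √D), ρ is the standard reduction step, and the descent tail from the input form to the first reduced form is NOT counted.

D = 61, ⌊√D⌋ = 7
descent: ρ → (-3,5,3)  [lands on river]
river: ρ → (3,7,-1)
river: ρ → (-1,7,3)
river: ρ → (3,5,-3)
river: ρ → (-3,7,1)
river: ρ → (1,7,-3)
ρ-cycle length = 6 (tail of 1 descent step not counted)

6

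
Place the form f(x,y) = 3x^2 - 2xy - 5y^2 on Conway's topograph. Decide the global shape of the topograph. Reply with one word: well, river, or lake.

D = b²−4ac = (-2)² − 4·3·(-5) = 64
D = 8² is a perfect square ⇒ form factors over ℤ ⇒ lakes

lake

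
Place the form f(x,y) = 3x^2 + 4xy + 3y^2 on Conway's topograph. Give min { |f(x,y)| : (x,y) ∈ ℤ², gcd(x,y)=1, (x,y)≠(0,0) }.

translate: b→-2 (≡4 mod 6), so (3,4,3)→(3,-2,2)
flip: (3,-2,2)→(2,2,3)
reduced (well bottom): (2,2,3) with a≤c, −a<b≤a
well minimum = a = 2

2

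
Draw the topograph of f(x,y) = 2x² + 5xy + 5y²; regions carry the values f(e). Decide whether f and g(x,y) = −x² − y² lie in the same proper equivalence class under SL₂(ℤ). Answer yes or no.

D₁ = -15, D₂ = -4
discriminants differ ⇒ not SL₂(ℤ)-equivalent

no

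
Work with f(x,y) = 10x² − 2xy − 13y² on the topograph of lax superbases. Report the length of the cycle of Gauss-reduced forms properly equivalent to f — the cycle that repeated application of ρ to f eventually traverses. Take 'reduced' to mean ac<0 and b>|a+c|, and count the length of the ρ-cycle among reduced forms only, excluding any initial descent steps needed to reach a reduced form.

D = 524, ⌊√D⌋ = 22
descent: ρ → (-13,2,10)
descent: ρ → (10,18,-5)  [lands on river]
river: ρ → (-5,22,2)
river: ρ → (2,22,-5)
river: ρ → (-5,18,10)
river: ρ → (10,22,-1)
river: ρ → (-1,22,10)
ρ-cycle length = 6 (tail of 2 descent steps not counted)

6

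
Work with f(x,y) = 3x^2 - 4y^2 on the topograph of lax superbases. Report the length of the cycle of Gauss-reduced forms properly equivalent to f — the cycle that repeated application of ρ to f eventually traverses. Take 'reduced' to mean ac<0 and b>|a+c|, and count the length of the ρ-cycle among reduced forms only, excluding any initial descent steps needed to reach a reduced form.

D = 48, ⌊√D⌋ = 6
descent: ρ → (-4,0,3)
descent: ρ → (3,6,-1)  [lands on river]
river: ρ → (-1,6,3)
ρ-cycle length = 2 (tail of 2 descent steps not counted)

2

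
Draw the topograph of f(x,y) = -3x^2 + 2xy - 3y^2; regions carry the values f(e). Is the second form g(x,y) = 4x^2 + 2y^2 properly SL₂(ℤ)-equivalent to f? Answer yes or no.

D₁ = -32, D₂ = -32
f is negative-definite; reduce −f:
−f: flip: (3,-2,3)→(3,2,3)
−f: reduced (well bottom): (3,2,3) with a≤c, −a<b≤a
flip sign back: reduced form of f is (-3,-2,-3)
g: flip: (4,0,2)→(2,0,4)
g: reduced (well bottom): (2,0,4) with a≤c, −a<b≤a
reduced forms (-3, -2, -3) vs (2, 0, 4) ⇒ inequivalent

no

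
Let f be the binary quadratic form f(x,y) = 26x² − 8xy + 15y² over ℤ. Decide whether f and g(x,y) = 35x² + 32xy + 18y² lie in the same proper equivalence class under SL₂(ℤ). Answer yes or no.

D₁ = -1496, D₂ = -1496
f: flip: (26,-8,15)→(15,8,26)
f: reduced (well bottom): (15,8,26) with a≤c, −a<b≤a
g: flip: (35,32,18)→(18,-32,35)
g: translate: b→4 (≡-32 mod 36), so (18,-32,35)→(18,4,21)
g: reduced (well bottom): (18,4,21) with a≤c, −a<b≤a
reduced forms (15, 8, 26) vs (18, 4, 21) ⇒ inequivalent

no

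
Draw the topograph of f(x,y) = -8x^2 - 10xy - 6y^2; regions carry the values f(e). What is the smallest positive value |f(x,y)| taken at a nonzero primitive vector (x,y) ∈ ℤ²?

translate: b→-6 (≡10 mod 16), so (8,10,6)→(8,-6,4)
flip: (8,-6,4)→(4,6,8)
translate: b→-2 (≡6 mod 8), so (4,6,8)→(4,-2,6)
reduced (well bottom): (4,-2,6) with a≤c, −a<b≤a
well minimum |f| = |-4| = 4 (negative-definite)

4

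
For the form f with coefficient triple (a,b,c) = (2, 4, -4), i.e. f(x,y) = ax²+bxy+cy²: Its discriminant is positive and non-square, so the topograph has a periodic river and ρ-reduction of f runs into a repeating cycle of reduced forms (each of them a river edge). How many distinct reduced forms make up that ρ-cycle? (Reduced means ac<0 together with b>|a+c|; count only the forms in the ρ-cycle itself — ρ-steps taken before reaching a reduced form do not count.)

D = 48, ⌊√D⌋ = 6
river: ρ → (-4,4,2)
river: ρ → (2,4,-4)
ρ-cycle length = 2 (tail of 0 descent steps not counted)

2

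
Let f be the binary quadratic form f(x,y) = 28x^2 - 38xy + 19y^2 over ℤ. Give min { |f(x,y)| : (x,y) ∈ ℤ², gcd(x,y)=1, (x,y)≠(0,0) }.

translate: b→18 (≡-38 mod 56), so (28,-38,19)→(28,18,9)
flip: (28,18,9)→(9,-18,28)
translate: b→0 (≡-18 mod 18), so (9,-18,28)→(9,0,19)
reduced (well bottom): (9,0,19) with a≤c, −a<b≤a
well minimum = a = 9

9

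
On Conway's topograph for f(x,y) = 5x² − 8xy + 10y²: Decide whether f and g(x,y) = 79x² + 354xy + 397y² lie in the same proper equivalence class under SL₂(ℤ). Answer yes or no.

D₁ = -136, D₂ = -136
f: translate: b→2 (≡-8 mod 10), so (5,-8,10)→(5,2,7)
f: reduced (well bottom): (5,2,7) with a≤c, −a<b≤a
g: translate: b→38 (≡354 mod 158), so (79,354,397)→(79,38,5)
g: flip: (79,38,5)→(5,-38,79)
g: translate: b→2 (≡-38 mod 10), so (5,-38,79)→(5,2,7)
g: reduced (well bottom): (5,2,7) with a≤c, −a<b≤a
reduced forms (5, 2, 7) vs (5, 2, 7) ⇒ equivalent

yes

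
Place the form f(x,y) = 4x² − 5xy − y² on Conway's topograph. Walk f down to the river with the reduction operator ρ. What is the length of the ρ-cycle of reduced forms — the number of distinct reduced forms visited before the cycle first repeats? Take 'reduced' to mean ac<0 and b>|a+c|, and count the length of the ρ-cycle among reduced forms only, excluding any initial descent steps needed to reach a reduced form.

D = 41, ⌊√D⌋ = 6
descent: ρ → (-1,5,4)  [lands on river]
river: ρ → (4,3,-2)
river: ρ → (-2,5,2)
river: ρ → (2,3,-4)
river: ρ → (-4,5,1)
river: ρ → (1,5,-4)
river: ρ → (-4,3,2)
river: ρ → (2,5,-2)
river: ρ → (-2,3,4)
river: ρ → (4,5,-1)
ρ-cycle length = 10 (tail of 1 descent step not counted)

10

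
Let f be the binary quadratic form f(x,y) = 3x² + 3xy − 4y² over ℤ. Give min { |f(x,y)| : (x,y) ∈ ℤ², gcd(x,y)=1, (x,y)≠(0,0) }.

river: ρ → (-4,5,2)
river: ρ → (2,7,-1)
river: ρ → (-1,7,2)
river: ρ → (2,5,-4)
river: ρ → (-4,3,3)
river: ρ → (3,3,-4)
closes: descent 0, river 6
min |a| on river = 1

1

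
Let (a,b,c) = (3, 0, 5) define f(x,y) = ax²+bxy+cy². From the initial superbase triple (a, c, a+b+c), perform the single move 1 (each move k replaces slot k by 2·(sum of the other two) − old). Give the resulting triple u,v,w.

start (3,5,8) = (f(1,0),f(0,1),f(1,1))
replace slot 1: 2·(5+8) − 3 = 23 → (23,5,8)

23,5,8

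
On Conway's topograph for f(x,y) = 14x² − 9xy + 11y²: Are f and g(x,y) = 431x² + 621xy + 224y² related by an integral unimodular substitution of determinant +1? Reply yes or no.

D₁ = -535, D₂ = -535
f: flip: (14,-9,11)→(11,9,14)
f: reduced (well bottom): (11,9,14) with a≤c, −a<b≤a
g: translate: b→-241 (≡621 mod 862), so (431,621,224)→(431,-241,34)
g: flip: (431,-241,34)→(34,241,431)
g: translate: b→-31 (≡241 mod 68), so (34,241,431)→(34,-31,11)
g: flip: (34,-31,11)→(11,31,34)
g: translate: b→9 (≡31 mod 22), so (11,31,34)→(11,9,14)
g: reduced (well bottom): (11,9,14) with a≤c, −a<b≤a
reduced forms (11, 9, 14) vs (11, 9, 14) ⇒ equivalent

yes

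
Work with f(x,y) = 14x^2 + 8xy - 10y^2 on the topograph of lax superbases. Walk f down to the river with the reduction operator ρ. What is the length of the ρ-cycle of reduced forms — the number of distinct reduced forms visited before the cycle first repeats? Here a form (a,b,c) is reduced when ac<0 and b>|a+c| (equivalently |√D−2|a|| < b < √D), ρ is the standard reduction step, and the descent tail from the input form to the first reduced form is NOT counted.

D = 624, ⌊√D⌋ = 24
river: ρ → (-10,12,12)
river: ρ → (12,12,-10)
river: ρ → (-10,8,14)
river: ρ → (14,20,-4)
river: ρ → (-4,20,14)
river: ρ → (14,8,-10)
ρ-cycle length = 6 (tail of 0 descent steps not counted)

6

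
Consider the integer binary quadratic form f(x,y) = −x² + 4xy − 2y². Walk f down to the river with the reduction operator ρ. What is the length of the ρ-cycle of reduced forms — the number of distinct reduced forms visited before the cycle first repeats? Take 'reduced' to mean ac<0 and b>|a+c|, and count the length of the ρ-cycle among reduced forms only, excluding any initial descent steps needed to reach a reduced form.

D = 8, ⌊√D⌋ = 2
descent: ρ → (-2,0,1)
descent: ρ → (1,2,-1)  [lands on river]
river: ρ → (-1,2,1)
ρ-cycle length = 2 (tail of 2 descent steps not counted)

2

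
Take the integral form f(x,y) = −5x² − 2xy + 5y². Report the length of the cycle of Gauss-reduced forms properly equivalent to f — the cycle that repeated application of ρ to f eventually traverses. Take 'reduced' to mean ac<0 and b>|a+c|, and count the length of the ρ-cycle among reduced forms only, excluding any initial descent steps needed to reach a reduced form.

D = 104, ⌊√D⌋ = 10
descent: ρ → (5,2,-5)  [lands on river]
river: ρ → (-5,8,2)
river: ρ → (2,8,-5)
river: ρ → (-5,2,5)
river: ρ → (5,8,-2)
river: ρ → (-2,8,5)
ρ-cycle length = 6 (tail of 1 descent step not counted)

6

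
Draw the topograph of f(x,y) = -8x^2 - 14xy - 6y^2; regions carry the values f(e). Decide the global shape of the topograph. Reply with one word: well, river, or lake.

D = b²−4ac = (-14)² − 4·(-8)·(-6) = 4
D = 2² is a perfect square ⇒ form factors over ℤ ⇒ lakes

lake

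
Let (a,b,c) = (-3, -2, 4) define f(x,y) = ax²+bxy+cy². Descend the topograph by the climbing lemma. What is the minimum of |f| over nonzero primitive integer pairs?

descent: ρ → (4,2,-3)  [lands on river]
river: ρ → (-3,4,3)
river: ρ → (3,2,-4)
river: ρ → (-4,6,1)
river: ρ → (1,6,-4)
river: ρ → (-4,2,3)
river: ρ → (3,4,-3)
river: ρ → (-3,2,4)
river: ρ → (4,6,-1)
river: ρ → (-1,6,4)
closes: descent 1, river 10
min |a| on river = 1

1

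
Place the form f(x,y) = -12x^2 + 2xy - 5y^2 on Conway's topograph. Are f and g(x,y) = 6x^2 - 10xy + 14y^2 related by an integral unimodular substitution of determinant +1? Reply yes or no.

D₁ = -236, D₂ = -236
f is negative-definite; reduce −f:
−f: flip: (12,-2,5)→(5,2,12)
−f: reduced (well bottom): (5,2,12) with a≤c, −a<b≤a
flip sign back: reduced form of f is (-5,-2,-12)
g: translate: b→2 (≡-10 mod 12), so (6,-10,14)→(6,2,10)
g: reduced (well bottom): (6,2,10) with a≤c, −a<b≤a
reduced forms (-5, -2, -12) vs (6, 2, 10) ⇒ inequivalent

no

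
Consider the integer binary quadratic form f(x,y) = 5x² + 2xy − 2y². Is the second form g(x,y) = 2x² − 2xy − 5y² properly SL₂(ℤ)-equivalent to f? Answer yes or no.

D₁ = 44, D₂ = 44
river cycle of f (length 2): (-2, 6, 1), (1, 6, -2)
river cycle of g (length 2): (2, 6, -1), (-1, 6, 2)
cycles differ ⇒ inequivalent

no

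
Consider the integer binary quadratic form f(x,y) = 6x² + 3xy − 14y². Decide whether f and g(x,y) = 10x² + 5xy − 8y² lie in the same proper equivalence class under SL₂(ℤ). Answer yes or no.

D₁ = 345, D₂ = 345
river cycle of f (length 10): (6, 15, -5), (-5, 15, 6), (6, 9, -11), (-11, 13, 4), (4, 11, -14), (-14, 17, 1), (1, 17, -14), (-14, 11, 4), (4, 13, -11), (-11, 9, 6)
river cycle of g (length 10): (-8, 11, 7), (7, 17, -2), (-2, 15, 15), (15, 15, -2), (-2, 17, 7), (7, 11, -8), (-8, 5, 10), (10, 15, -3), (-3, 15, 10), (10, 5, -8)
cycles differ ⇒ inequivalent

no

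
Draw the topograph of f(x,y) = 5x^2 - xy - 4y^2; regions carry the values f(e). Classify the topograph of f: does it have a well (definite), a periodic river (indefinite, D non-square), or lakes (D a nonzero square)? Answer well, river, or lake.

D = b²−4ac = (-1)² − 4·5·(-4) = 81
D = 9² is a perfect square ⇒ form factors over ℤ ⇒ lakes

lake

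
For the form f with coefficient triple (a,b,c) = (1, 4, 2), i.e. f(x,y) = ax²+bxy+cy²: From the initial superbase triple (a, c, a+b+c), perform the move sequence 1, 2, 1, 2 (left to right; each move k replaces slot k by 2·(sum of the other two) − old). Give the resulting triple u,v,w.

start (1,2,7) = (f(1,0),f(0,1),f(1,1))
replace slot 1: 2·(2+7) − 1 = 17 → (17,2,7)
replace slot 2: 2·(17+7) − 2 = 46 → (17,46,7)
replace slot 1: 2·(46+7) − 17 = 89 → (89,46,7)
replace slot 2: 2·(89+7) − 46 = 146 → (89,146,7)

89,146,7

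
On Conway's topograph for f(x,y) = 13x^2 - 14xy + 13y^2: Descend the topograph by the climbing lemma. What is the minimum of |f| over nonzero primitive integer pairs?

translate: b→12 (≡-14 mod 26), so (13,-14,13)→(13,12,12)
flip: (13,12,12)→(12,-12,13)
translate: b→12 (≡-12 mod 24), so (12,-12,13)→(12,12,13)
reduced (well bottom): (12,12,13) with a≤c, −a<b≤a
well minimum = a = 12

12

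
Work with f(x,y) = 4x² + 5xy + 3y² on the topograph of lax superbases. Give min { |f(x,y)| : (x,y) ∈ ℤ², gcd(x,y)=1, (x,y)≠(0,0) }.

translate: b→-3 (≡5 mod 8), so (4,5,3)→(4,-3,2)
flip: (4,-3,2)→(2,3,4)
translate: b→-1 (≡3 mod 4), so (2,3,4)→(2,-1,3)
reduced (well bottom): (2,-1,3) with a≤c, −a<b≤a
well minimum = a = 2

2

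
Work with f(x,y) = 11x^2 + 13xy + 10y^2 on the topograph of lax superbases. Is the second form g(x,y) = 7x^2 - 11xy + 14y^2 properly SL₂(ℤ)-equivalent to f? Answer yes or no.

D₁ = -271, D₂ = -271
f: translate: b→-9 (≡13 mod 22), so (11,13,10)→(11,-9,8)
f: flip: (11,-9,8)→(8,9,11)
f: translate: b→-7 (≡9 mod 16), so (8,9,11)→(8,-7,10)
f: reduced (well bottom): (8,-7,10) with a≤c, −a<b≤a
g: translate: b→3 (≡-11 mod 14), so (7,-11,14)→(7,3,10)
g: reduced (well bottom): (7,3,10) with a≤c, −a<b≤a
reduced forms (8, -7, 10) vs (7, 3, 10) ⇒ inequivalent

no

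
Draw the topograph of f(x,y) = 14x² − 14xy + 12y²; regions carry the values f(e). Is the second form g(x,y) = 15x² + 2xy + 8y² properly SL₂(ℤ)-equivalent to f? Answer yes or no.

D₁ = -476, D₂ = -476
f: translate: b→14 (≡-14 mod 28), so (14,-14,12)→(14,14,12)
f: flip: (14,14,12)→(12,-14,14)
f: translate: b→10 (≡-14 mod 24), so (12,-14,14)→(12,10,12)
f: reduced (well bottom): (12,10,12) with a≤c, −a<b≤a
g: flip: (15,2,8)→(8,-2,15)
g: reduced (well bottom): (8,-2,15) with a≤c, −a<b≤a
reduced forms (12, 10, 12) vs (8, -2, 15) ⇒ inequivalent

no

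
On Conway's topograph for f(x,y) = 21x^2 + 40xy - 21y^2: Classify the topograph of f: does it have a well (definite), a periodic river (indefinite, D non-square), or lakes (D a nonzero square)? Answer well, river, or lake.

D = b²−4ac = 40² − 4·21·(-21) = 3364
D = 58² is a perfect square ⇒ form factors over ℤ ⇒ lakes

lake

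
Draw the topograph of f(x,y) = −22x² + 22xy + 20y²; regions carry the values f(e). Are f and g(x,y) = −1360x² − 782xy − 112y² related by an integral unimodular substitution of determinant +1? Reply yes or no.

D₁ = 2244, D₂ = 2244
river cycle of f (length 16): (20, 18, -24), (-24, 30, 14), (14, 26, -28), (-28, 30, 12), (12, 42, -10), (-10, 38, 20), (20, 42, -6), (-6, 42, 20), (20, 38, -10), (-10, 42, 12), … (6 more)
river cycle of g (length 16): (-22, 22, 20), (20, 18, -24), (-24, 30, 14), (14, 26, -28), (-28, 30, 12), (12, 42, -10), (-10, 38, 20), (20, 42, -6), (-6, 42, 20), (20, 38, -10), … (6 more)
cycles coincide ⇒ equivalent

yes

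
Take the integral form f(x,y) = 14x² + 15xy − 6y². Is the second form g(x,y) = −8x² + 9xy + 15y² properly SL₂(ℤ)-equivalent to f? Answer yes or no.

D₁ = 561, D₂ = 561
river cycle of f (length 16): (-6, 21, 5), (5, 19, -10), (-10, 21, 3), (3, 21, -10), (-10, 19, 5), (5, 21, -6), (-6, 15, 14), (14, 13, -7), (-7, 15, 12), (12, 9, -10), … (6 more)
river cycle of g (length 10): (15, 21, -2), (-2, 23, 4), (4, 17, -17), (-17, 17, 4), (4, 23, -2), (-2, 21, 15), (15, 9, -8), (-8, 23, 1), (1, 23, -8), (-8, 9, 15)
cycles differ ⇒ inequivalent

no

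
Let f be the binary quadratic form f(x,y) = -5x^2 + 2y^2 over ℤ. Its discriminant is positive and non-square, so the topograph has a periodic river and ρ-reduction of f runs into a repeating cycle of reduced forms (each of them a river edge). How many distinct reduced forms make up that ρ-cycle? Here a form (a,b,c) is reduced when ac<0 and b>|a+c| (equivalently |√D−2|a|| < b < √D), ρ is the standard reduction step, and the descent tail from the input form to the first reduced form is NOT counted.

D = 40, ⌊√D⌋ = 6
descent: ρ → (2,4,-3)  [lands on river]
river: ρ → (-3,2,3)
river: ρ → (3,4,-2)
river: ρ → (-2,4,3)
river: ρ → (3,2,-3)
river: ρ → (-3,4,2)
ρ-cycle length = 6 (tail of 1 descent step not counted)

6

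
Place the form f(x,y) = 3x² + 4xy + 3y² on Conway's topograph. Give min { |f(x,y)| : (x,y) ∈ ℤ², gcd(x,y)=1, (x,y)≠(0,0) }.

translate: b→-2 (≡4 mod 6), so (3,4,3)→(3,-2,2)
flip: (3,-2,2)→(2,2,3)
reduced (well bottom): (2,2,3) with a≤c, −a<b≤a
well minimum = a = 2

2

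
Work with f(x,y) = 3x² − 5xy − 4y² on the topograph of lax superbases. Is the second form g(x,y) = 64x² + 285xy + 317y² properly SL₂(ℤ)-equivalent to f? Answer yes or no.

D₁ = 73, D₂ = 73
river cycle of f (length 18): (-4, 5, 3), (3, 7, -2), (-2, 5, 6), (6, 7, -1), (-1, 7, 6), (6, 5, -2), (-2, 7, 3), (3, 5, -4), (-4, 3, 4), (4, 5, -3), … (8 more)
river cycle of g (length 18): (3, 7, -2), (-2, 5, 6), (6, 7, -1), (-1, 7, 6), (6, 5, -2), (-2, 7, 3), (3, 5, -4), (-4, 3, 4), (4, 5, -3), (-3, 7, 2), … (8 more)
cycles coincide ⇒ equivalent

yes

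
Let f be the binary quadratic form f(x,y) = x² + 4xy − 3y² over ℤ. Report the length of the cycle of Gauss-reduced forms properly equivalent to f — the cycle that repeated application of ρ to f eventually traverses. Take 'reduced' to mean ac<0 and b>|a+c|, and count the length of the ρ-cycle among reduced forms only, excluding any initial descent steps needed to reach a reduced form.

D = 28, ⌊√D⌋ = 5
river: ρ → (-3,2,2)
river: ρ → (2,2,-3)
river: ρ → (-3,4,1)
river: ρ → (1,4,-3)
ρ-cycle length = 4 (tail of 0 descent steps not counted)

4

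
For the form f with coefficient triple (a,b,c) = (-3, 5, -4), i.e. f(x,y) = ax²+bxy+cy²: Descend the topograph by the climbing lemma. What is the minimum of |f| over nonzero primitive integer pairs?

translate: b→1 (≡-5 mod 6), so (3,-5,4)→(3,1,2)
flip: (3,1,2)→(2,-1,3)
reduced (well bottom): (2,-1,3) with a≤c, −a<b≤a
well minimum |f| = |-2| = 2 (negative-definite)

2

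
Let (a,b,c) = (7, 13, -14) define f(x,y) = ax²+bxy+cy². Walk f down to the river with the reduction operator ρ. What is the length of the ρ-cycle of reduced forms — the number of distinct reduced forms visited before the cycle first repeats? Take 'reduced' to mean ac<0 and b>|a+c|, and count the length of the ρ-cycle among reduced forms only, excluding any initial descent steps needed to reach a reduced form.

D = 561, ⌊√D⌋ = 23
river: ρ → (-14,15,6)
river: ρ → (6,21,-5)
river: ρ → (-5,19,10)
river: ρ → (10,21,-3)
river: ρ → (-3,21,10)
river: ρ → (10,19,-5)
river: ρ → (-5,21,6)
river: ρ → (6,15,-14)
river: ρ → (-14,13,7)
river: ρ → (7,15,-12)
river: ρ → (-12,9,10)
river: ρ → (10,11,-11)
river: ρ → (-11,11,10)
river: ρ → (10,9,-12)
river: ρ → (-12,15,7)
river: ρ → (7,13,-14)
ρ-cycle length = 16 (tail of 0 descent steps not counted)

16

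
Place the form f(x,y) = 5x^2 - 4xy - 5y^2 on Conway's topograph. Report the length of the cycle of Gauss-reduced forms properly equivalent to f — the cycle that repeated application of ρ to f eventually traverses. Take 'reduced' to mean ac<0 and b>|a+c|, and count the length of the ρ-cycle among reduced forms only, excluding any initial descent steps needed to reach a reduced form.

D = 116, ⌊√D⌋ = 10
descent: ρ → (-5,4,5)  [lands on river]
river: ρ → (5,6,-4)
river: ρ → (-4,10,1)
river: ρ → (1,10,-4)
river: ρ → (-4,6,5)
river: ρ → (5,4,-5)
river: ρ → (-5,6,4)
river: ρ → (4,10,-1)
river: ρ → (-1,10,4)
river: ρ → (4,6,-5)
ρ-cycle length = 10 (tail of 1 descent step not counted)

10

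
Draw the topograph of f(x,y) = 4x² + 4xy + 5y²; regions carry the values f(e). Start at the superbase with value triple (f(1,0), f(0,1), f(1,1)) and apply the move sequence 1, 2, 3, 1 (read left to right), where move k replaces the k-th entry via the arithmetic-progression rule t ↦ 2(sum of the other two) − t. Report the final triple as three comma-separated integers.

start (4,5,13) = (f(1,0),f(0,1),f(1,1))
replace slot 1: 2·(5+13) − 4 = 32 → (32,5,13)
replace slot 2: 2·(32+13) − 5 = 85 → (32,85,13)
replace slot 3: 2·(32+85) − 13 = 221 → (32,85,221)
replace slot 1: 2·(85+221) − 32 = 580 → (580,85,221)

580,85,221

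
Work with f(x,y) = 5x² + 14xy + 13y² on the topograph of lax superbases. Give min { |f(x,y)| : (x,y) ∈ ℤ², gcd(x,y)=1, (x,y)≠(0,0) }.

translate: b→4 (≡14 mod 10), so (5,14,13)→(5,4,4)
flip: (5,4,4)→(4,-4,5)
translate: b→4 (≡-4 mod 8), so (4,-4,5)→(4,4,5)
reduced (well bottom): (4,4,5) with a≤c, −a<b≤a
well minimum = a = 4

4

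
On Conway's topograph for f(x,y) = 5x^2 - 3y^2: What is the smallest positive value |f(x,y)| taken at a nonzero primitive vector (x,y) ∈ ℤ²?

descent: ρ → (-3,6,2)  [lands on river]
river: ρ → (2,6,-3)
closes: descent 1, river 2
min |a| on river = 2

2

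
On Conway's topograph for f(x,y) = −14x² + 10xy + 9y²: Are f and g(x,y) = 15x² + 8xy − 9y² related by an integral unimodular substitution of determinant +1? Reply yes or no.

D₁ = 604, D₂ = 604
river cycle of f (length 20): (9, 8, -15), (-15, 22, 2), (2, 22, -15), (-15, 8, 9), (9, 10, -14), (-14, 18, 5), (5, 22, -6), (-6, 14, 17), (17, 20, -3), (-3, 22, 10), … (10 more)
river cycle of g (length 20): (-9, 10, 14), (14, 18, -5), (-5, 22, 6), (6, 14, -17), (-17, 20, 3), (3, 22, -10), (-10, 18, 7), (7, 24, -1), (-1, 24, 7), (7, 18, -10), … (10 more)
cycles differ ⇒ inequivalent

no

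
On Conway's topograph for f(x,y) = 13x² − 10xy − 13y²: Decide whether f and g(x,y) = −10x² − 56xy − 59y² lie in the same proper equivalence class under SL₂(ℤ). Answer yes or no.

D₁ = 776, D₂ = 776
river cycle of f (length 6): (-13, 10, 13), (13, 16, -10), (-10, 24, 5), (5, 26, -5), (-5, 24, 10), (10, 16, -13)
river cycle of g (length 6): (-10, 24, 5), (5, 26, -5), (-5, 24, 10), (10, 16, -13), (-13, 10, 13), (13, 16, -10)
cycles coincide ⇒ equivalent

yes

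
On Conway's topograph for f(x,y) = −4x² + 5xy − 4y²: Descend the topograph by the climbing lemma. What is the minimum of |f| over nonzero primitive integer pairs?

translate: b→3 (≡-5 mod 8), so (4,-5,4)→(4,3,3)
flip: (4,3,3)→(3,-3,4)
translate: b→3 (≡-3 mod 6), so (3,-3,4)→(3,3,4)
reduced (well bottom): (3,3,4) with a≤c, −a<b≤a
well minimum |f| = |-3| = 3 (negative-definite)

3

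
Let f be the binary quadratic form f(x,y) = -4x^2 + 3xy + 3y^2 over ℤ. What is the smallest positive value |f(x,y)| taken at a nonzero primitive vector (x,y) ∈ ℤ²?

river: ρ → (3,3,-4)
river: ρ → (-4,5,2)
river: ρ → (2,7,-1)
river: ρ → (-1,7,2)
river: ρ → (2,5,-4)
river: ρ → (-4,3,3)
closes: descent 0, river 6
min |a| on river = 1

1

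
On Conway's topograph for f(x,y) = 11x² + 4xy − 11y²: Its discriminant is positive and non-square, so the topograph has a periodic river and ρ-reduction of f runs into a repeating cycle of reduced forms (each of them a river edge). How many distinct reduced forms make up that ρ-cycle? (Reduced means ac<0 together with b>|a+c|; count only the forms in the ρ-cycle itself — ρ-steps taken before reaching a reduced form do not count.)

D = 500, ⌊√D⌋ = 22
river: ρ → (-11,18,4)
river: ρ → (4,22,-1)
river: ρ → (-1,22,4)
river: ρ → (4,18,-11)
river: ρ → (-11,4,11)
river: ρ → (11,18,-4)
river: ρ → (-4,22,1)
river: ρ → (1,22,-4)
river: ρ → (-4,18,11)
river: ρ → (11,4,-11)
ρ-cycle length = 10 (tail of 0 descent steps not counted)

10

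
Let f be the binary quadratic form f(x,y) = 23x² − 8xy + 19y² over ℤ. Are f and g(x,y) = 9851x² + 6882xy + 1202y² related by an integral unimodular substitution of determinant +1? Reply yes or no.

D₁ = -1684, D₂ = -1684
f: flip: (23,-8,19)→(19,8,23)
f: reduced (well bottom): (19,8,23) with a≤c, −a<b≤a
g: flip: (9851,6882,1202)→(1202,-6882,9851)
g: translate: b→330 (≡-6882 mod 2404), so (1202,-6882,9851)→(1202,330,23)
g: flip: (1202,330,23)→(23,-330,1202)
g: translate: b→-8 (≡-330 mod 46), so (23,-330,1202)→(23,-8,19)
g: flip: (23,-8,19)→(19,8,23)
g: reduced (well bottom): (19,8,23) with a≤c, −a<b≤a
reduced forms (19, 8, 23) vs (19, 8, 23) ⇒ equivalent

yes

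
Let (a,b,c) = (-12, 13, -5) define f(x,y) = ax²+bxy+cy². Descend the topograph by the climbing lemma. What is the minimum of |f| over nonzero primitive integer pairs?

translate: b→11 (≡-13 mod 24), so (12,-13,5)→(12,11,4)
flip: (12,11,4)→(4,-11,12)
translate: b→-3 (≡-11 mod 8), so (4,-11,12)→(4,-3,5)
reduced (well bottom): (4,-3,5) with a≤c, −a<b≤a
well minimum |f| = |-4| = 4 (negative-definite)

4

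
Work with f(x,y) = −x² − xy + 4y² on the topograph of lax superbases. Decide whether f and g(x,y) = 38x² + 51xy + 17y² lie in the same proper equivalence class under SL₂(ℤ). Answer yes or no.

D₁ = 17, D₂ = 17
river cycle of f (length 6): (-1, 3, 2), (2, 1, -2), (-2, 3, 1), (1, 3, -2), (-2, 1, 2), (2, 3, -1)
river cycle of g (length 6): (-1, 3, 2), (2, 1, -2), (-2, 3, 1), (1, 3, -2), (-2, 1, 2), (2, 3, -1)
cycles coincide ⇒ equivalent

yes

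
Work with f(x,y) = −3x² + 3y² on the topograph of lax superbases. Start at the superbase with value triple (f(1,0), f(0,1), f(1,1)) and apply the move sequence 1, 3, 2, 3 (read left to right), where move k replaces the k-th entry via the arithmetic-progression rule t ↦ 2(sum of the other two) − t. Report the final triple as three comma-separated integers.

start (-3,3,0) = (f(1,0),f(0,1),f(1,1))
replace slot 1: 2·(3+0) − (-3) = 9 → (9,3,0)
replace slot 3: 2·(9+3) − 0 = 24 → (9,3,24)
replace slot 2: 2·(9+24) − 3 = 63 → (9,63,24)
replace slot 3: 2·(9+63) − 24 = 120 → (9,63,120)

9,63,120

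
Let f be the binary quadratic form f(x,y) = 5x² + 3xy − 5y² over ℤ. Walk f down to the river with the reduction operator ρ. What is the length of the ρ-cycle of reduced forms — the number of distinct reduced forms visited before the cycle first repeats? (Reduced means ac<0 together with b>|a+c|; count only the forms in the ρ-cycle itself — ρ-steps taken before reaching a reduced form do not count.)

D = 109, ⌊√D⌋ = 10
river: ρ → (-5,7,3)
river: ρ → (3,5,-7)
river: ρ → (-7,9,1)
river: ρ → (1,9,-7)
river: ρ → (-7,5,3)
river: ρ → (3,7,-5)
river: ρ → (-5,3,5)
river: ρ → (5,7,-3)
river: ρ → (-3,5,7)
river: ρ → (7,9,-1)
river: ρ → (-1,9,7)
river: ρ → (7,5,-3)
river: ρ → (-3,7,5)
river: ρ → (5,3,-5)
ρ-cycle length = 14 (tail of 0 descent steps not counted)

14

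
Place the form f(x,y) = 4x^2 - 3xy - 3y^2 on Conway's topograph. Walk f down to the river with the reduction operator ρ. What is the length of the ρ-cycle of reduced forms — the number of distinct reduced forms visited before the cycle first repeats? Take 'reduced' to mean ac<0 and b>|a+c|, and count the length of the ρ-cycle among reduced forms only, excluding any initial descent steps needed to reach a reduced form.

D = 57, ⌊√D⌋ = 7
descent: ρ → (-3,3,4)  [lands on river]
river: ρ → (4,5,-2)
river: ρ → (-2,7,1)
river: ρ → (1,7,-2)
river: ρ → (-2,5,4)
river: ρ → (4,3,-3)
ρ-cycle length = 6 (tail of 1 descent step not counted)

6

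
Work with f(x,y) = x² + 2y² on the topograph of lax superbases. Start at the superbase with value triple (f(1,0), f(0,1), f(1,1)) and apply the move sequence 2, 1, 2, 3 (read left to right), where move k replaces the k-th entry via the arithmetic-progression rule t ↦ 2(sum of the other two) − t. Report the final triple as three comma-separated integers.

start (1,2,3) = (f(1,0),f(0,1),f(1,1))
replace slot 2: 2·(1+3) − 2 = 6 → (1,6,3)
replace slot 1: 2·(6+3) − 1 = 17 → (17,6,3)
replace slot 2: 2·(17+3) − 6 = 34 → (17,34,3)
replace slot 3: 2·(17+34) − 3 = 99 → (17,34,99)

17,34,99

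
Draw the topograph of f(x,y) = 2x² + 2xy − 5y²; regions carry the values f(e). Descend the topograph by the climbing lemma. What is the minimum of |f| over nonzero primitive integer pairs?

descent: ρ → (-5,-2,2)
descent: ρ → (2,6,-1)  [lands on river]
river: ρ → (-1,6,2)
closes: descent 2, river 2
min |a| on river = 1

1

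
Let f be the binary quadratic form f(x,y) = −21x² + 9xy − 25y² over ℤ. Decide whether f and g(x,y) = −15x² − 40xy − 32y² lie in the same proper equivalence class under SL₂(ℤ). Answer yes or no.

D₁ = -2019, D₂ = -320
discriminants differ ⇒ not SL₂(ℤ)-equivalent

no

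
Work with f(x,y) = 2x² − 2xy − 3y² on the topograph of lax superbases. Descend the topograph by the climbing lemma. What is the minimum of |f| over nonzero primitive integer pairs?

descent: ρ → (-3,2,2)  [lands on river]
river: ρ → (2,2,-3)
river: ρ → (-3,4,1)
river: ρ → (1,4,-3)
closes: descent 1, river 4
min |a| on river = 1

1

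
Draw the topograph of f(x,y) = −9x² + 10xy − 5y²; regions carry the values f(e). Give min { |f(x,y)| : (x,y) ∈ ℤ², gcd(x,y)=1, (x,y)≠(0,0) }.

translate: b→8 (≡-10 mod 18), so (9,-10,5)→(9,8,4)
flip: (9,8,4)→(4,-8,9)
translate: b→0 (≡-8 mod 8), so (4,-8,9)→(4,0,5)
reduced (well bottom): (4,0,5) with a≤c, −a<b≤a
well minimum |f| = |-4| = 4 (negative-definite)

4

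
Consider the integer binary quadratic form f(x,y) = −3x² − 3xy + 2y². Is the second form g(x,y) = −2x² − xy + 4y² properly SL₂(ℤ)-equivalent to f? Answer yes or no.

D₁ = 33, D₂ = 33
river cycle of f (length 4): (2, 3, -3), (-3, 3, 2), (2, 5, -1), (-1, 5, 2)
river cycle of g (length 4): (-2, 3, 3), (3, 3, -2), (-2, 5, 1), (1, 5, -2)
cycles differ ⇒ inequivalent

no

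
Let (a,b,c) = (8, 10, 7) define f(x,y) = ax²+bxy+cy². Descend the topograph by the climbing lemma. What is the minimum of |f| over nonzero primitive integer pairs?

translate: b→-6 (≡10 mod 16), so (8,10,7)→(8,-6,5)
flip: (8,-6,5)→(5,6,8)
translate: b→-4 (≡6 mod 10), so (5,6,8)→(5,-4,7)
reduced (well bottom): (5,-4,7) with a≤c, −a<b≤a
well minimum = a = 5

5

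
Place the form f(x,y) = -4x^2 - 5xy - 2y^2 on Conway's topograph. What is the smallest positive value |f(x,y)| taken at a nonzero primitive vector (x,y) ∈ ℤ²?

translate: b→-3 (≡5 mod 8), so (4,5,2)→(4,-3,1)
flip: (4,-3,1)→(1,3,4)
translate: b→1 (≡3 mod 2), so (1,3,4)→(1,1,2)
reduced (well bottom): (1,1,2) with a≤c, −a<b≤a
well minimum |f| = |-1| = 1 (negative-definite)

1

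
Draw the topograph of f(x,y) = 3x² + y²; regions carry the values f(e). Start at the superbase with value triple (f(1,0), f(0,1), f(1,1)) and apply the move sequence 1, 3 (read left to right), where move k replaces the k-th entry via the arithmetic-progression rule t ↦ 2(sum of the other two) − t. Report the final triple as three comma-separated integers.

start (3,1,4) = (f(1,0),f(0,1),f(1,1))
replace slot 1: 2·(1+4) − 3 = 7 → (7,1,4)
replace slot 3: 2·(7+1) − 4 = 12 → (7,1,12)

7,1,12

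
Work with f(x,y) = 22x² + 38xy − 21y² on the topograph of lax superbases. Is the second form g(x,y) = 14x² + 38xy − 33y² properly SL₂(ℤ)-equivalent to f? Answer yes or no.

D₁ = 3292, D₂ = 3292
river cycle of f (length 44): (-21, 46, 14), (14, 38, -33), (-33, 28, 19), (19, 48, -13), (-13, 56, 3), (3, 52, -49), (-49, 46, 6), (6, 50, -33), (-33, 16, 23), (23, 30, -26), … (34 more)
river cycle of g (length 44): (-33, 28, 19), (19, 48, -13), (-13, 56, 3), (3, 52, -49), (-49, 46, 6), (6, 50, -33), (-33, 16, 23), (23, 30, -26), (-26, 22, 27), (27, 32, -21), … (34 more)
cycles coincide ⇒ equivalent

yes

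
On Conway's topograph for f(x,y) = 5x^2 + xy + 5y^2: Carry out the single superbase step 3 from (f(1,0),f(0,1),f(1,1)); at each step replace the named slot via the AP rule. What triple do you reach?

start (5,5,11) = (f(1,0),f(0,1),f(1,1))
replace slot 3: 2·(5+5) − 11 = 9 → (5,5,9)

5,5,9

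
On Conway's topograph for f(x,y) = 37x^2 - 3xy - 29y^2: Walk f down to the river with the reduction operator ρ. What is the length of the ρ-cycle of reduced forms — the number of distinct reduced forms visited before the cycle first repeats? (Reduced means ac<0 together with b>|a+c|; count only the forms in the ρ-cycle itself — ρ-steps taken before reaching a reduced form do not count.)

D = 4301, ⌊√D⌋ = 65
descent: ρ → (-29,61,5)  [lands on river]
river: ρ → (5,59,-41)
river: ρ → (-41,23,23)
river: ρ → (23,23,-41)
river: ρ → (-41,59,5)
river: ρ → (5,61,-29)
river: ρ → (-29,55,11)
river: ρ → (11,55,-29)
ρ-cycle length = 8 (tail of 1 descent step not counted)

8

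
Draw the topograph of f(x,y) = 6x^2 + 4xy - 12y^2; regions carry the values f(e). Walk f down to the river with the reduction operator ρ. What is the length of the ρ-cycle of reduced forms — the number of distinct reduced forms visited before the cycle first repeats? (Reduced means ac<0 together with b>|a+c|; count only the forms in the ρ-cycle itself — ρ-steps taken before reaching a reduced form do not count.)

D = 304, ⌊√D⌋ = 17
descent: ρ → (-12,-4,6)
descent: ρ → (6,16,-2)  [lands on river]
river: ρ → (-2,16,6)
river: ρ → (6,8,-10)
river: ρ → (-10,12,4)
river: ρ → (4,12,-10)
river: ρ → (-10,8,6)
ρ-cycle length = 6 (tail of 2 descent steps not counted)

6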